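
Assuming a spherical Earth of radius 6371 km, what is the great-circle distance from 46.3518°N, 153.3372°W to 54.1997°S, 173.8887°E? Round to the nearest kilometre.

11600 km

Δλ = 173.8887 − -153.3372 = 327.2259°; wrapped into (−180°, 180°]: -32.7741°.
Δφ = -54.1997 − 46.3518 = -100.5515°.
a = sin²(Δφ/2) + cos φ₁ · cos φ₂ · sin²(Δλ/2) = 0.623696.
c = 2·atan2(√a, √(1−a)) = 1.82078 rad → d = 6371·c ≈ 11600.22 km.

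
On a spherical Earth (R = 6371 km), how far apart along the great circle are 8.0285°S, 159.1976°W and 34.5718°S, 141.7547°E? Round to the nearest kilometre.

6682 km

Δλ = 141.7547 − -159.1976 = 300.9523°; wrapped into (−180°, 180°]: -59.0477°.
Δφ = -34.5718 − -8.0285 = -26.5433°.
a = sin²(Δφ/2) + cos φ₁ · cos φ₂ · sin²(Δλ/2) = 0.250698.
c = 2·atan2(√a, √(1−a)) = 1.04881 rad → d = 6371·c ≈ 6681.96 km.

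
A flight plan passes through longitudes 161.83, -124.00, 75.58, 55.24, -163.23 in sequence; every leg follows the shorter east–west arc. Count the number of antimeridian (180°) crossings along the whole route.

Leg 1: +161.83° → -124.00°, shortest Δλ = 74.17° (east) — crosses 180°.
Leg 2: -124.00° → +75.58°, shortest Δλ = -160.42° (west) — crosses 180°.
Leg 3: +75.58° → +55.24°, shortest Δλ = -20.34° (west) — does not cross 180°.
Leg 4: +55.24° → -163.23°, shortest Δλ = 141.53° (east) — crosses 180°.
Total crossings: 3.

3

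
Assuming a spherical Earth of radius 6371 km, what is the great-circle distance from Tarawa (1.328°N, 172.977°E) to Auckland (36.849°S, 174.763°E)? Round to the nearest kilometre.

Δλ = 174.763 − 172.977 = 1.786°.
Δφ = -36.849 − 1.328 = -38.177°.
a = sin²(Δφ/2) + cos φ₁ · cos φ₂ · sin²(Δλ/2) = 0.107142.
c = 2·atan2(√a, √(1−a)) = 0.66694 rad → d = 6371·c ≈ 4249.09 km.

4249 km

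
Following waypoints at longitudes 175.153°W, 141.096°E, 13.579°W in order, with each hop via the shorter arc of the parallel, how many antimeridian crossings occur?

1

Leg 1: -175.153° → +141.096°, shortest Δλ = -43.751° (west) — crosses 180°.
Leg 2: +141.096° → -13.579°, shortest Δλ = -154.675° (west) — does not cross 180°.
Total crossings: 1.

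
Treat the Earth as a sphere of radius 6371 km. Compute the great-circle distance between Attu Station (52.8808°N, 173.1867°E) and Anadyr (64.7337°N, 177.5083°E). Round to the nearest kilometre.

1341 km

Δλ = 177.5083 − 173.1867 = 4.3216°.
Δφ = 64.7337 − 52.8808 = 11.8529°.
a = sin²(Δφ/2) + cos φ₁ · cos φ₂ · sin²(Δλ/2) = 0.011027.
c = 2·atan2(√a, √(1−a)) = 0.21041 rad → d = 6371·c ≈ 1340.51 km.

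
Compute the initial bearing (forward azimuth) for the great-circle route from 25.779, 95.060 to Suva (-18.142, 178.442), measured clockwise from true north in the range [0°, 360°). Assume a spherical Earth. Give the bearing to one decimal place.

109.2°

Δλ = 178.442 − 95.060 = 83.382°.
θ = atan2( sin Δλ · cos φ₂ , cos φ₁ · sin φ₂ − sin φ₁ · cos φ₂ · cos Δλ )
  = atan2(0.94396, -0.32802) = 109.162° → normalised to [0°, 360°): 109.162°.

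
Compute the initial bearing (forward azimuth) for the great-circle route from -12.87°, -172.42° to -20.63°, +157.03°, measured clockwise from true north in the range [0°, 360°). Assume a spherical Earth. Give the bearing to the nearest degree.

251°

Δλ = 157.03 − -172.42 = 329.45°; wrapped into (−180°, 180°]: -30.55°.
θ = atan2( sin Δλ · cos φ₂ , cos φ₁ · sin φ₂ − sin φ₁ · cos φ₂ · cos Δλ )
  = atan2(-0.47570, -0.16396) = -109.018° → normalised to [0°, 360°): 250.982°.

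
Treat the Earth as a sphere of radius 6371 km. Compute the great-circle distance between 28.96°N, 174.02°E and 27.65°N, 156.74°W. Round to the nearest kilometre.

2859 km

Δλ = -156.74 − 174.02 = -330.76°; wrapped into (−180°, 180°]: 29.24°.
Δφ = 27.65 − 28.96 = -1.31°.
a = sin²(Δφ/2) + cos φ₁ · cos φ₂ · sin²(Δλ/2) = 0.049508.
c = 2·atan2(√a, √(1−a)) = 0.44876 rad → d = 6371·c ≈ 2859.07 km.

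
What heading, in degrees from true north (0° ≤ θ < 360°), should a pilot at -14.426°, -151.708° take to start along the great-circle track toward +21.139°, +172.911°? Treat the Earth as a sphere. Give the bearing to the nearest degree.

Δλ = 172.911 − -151.708 = 324.619°; wrapped into (−180°, 180°]: -35.381°.
θ = atan2( sin Δλ · cos φ₂ , cos φ₁ · sin φ₂ − sin φ₁ · cos φ₂ · cos Δλ )
  = atan2(-0.54005, 0.53871) = -45.071° → normalised to [0°, 360°): 314.929°.

315°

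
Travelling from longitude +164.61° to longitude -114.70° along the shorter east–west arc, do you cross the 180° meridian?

Yes

Naïve |-114.70 − 164.61| = 279.31° > 180°, so the shorter arc goes the other way round — across 180°.
Signed shortest Δλ = ((-114.70 − 164.61 + 180) mod 360) − 180 = 80.69°.
Going east by 80.69° from +164.61° passes through 180° before reaching -114.70°.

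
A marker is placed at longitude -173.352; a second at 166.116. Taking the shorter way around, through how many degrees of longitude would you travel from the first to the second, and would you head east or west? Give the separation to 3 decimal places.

Raw difference: 166.116 − -173.352 = 339.468°.
Normalise into (−180°, 180°]: 339.468° − 360° = -20.532°.
Negative ⇒ the second point lies to the west; separation 20.532°.

20.532° west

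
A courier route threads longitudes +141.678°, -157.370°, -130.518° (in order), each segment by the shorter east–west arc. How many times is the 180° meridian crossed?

1

Leg 1: +141.678° → -157.370°, shortest Δλ = 60.952° (east) — crosses 180°.
Leg 2: -157.370° → -130.518°, shortest Δλ = 26.852° (east) — does not cross 180°.
Total crossings: 1.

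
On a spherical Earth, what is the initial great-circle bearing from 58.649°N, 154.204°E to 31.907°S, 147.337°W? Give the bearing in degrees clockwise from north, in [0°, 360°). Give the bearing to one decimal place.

132.1°

Δλ = -147.337 − 154.204 = -301.541°; wrapped into (−180°, 180°]: 58.459°.
θ = atan2( sin Δλ · cos φ₂ , cos φ₁ · sin φ₂ − sin φ₁ · cos φ₂ · cos Δλ )
  = atan2(0.72349, -0.65422) = 132.122° → normalised to [0°, 360°): 132.122°.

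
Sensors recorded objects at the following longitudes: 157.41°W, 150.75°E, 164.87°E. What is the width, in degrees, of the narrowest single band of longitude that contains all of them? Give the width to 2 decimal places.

51.84°

Sort the longitudes: -157.41°, +150.75°, +164.87°.
Eastward gaps between consecutive values (wrapping around): 308.16°, 14.12°, 37.72°.
Largest gap = 308.16° ⇒ minimal covering band is its complement: 360° − 308.16° = 51.84°.
Band runs from +150.75° eastward to -157.41°, crossing the antimeridian.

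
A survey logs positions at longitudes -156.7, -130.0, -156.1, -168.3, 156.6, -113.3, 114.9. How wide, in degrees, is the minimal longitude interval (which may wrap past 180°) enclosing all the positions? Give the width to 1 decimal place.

131.8°

Sort the longitudes: -168.3°, -156.7°, -156.1°, -130.0°, -113.3°, +114.9°, +156.6°.
Eastward gaps between consecutive values (wrapping around): 11.6°, 0.6°, 26.1°, 16.7°, 228.2°, 41.7°, 35.1°.
Largest gap = 228.2° ⇒ minimal covering band is its complement: 360° − 228.2° = 131.8°.
Band runs from +114.9° eastward to -113.3°, crossing the antimeridian.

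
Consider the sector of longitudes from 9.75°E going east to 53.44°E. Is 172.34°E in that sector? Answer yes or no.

Band width going east from +9.75° to +53.44°: ((53.44 − 9.75) mod 360) = 43.69°.
Offset of +172.34° east of the west edge: ((172.34 − 9.75) mod 360) = 162.59°.
162.59° > 43.69° ⇒ outside.

No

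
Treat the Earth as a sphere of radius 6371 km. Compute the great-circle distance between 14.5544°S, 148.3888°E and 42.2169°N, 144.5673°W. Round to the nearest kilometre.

9301 km

Δλ = -144.5673 − 148.3888 = -292.9561°; wrapped into (−180°, 180°]: 67.0439°.
Δφ = 42.2169 − -14.5544 = 56.7713°.
a = sin²(Δφ/2) + cos φ₁ · cos φ₂ · sin²(Δλ/2) = 0.444636.
c = 2·atan2(√a, √(1−a)) = 1.45984 rad → d = 6371·c ≈ 9300.64 km.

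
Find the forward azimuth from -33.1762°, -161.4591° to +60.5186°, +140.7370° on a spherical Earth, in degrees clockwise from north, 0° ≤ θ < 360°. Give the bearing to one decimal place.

Δλ = 140.7370 − -161.4591 = 302.1961°; wrapped into (−180°, 180°]: -57.8039°.
θ = atan2( sin Δλ · cos φ₂ , cos φ₁ · sin φ₂ − sin φ₁ · cos φ₂ · cos Δλ )
  = atan2(-0.41646, 0.87211) = -25.526° → normalised to [0°, 360°): 334.474°.

334.5°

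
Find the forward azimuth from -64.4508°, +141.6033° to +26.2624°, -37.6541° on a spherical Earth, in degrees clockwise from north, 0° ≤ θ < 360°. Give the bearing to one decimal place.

Δλ = -37.6541 − 141.6033 = -179.2574°.
θ = atan2( sin Δλ · cos φ₂ , cos φ₁ · sin φ₂ − sin φ₁ · cos φ₂ · cos Δλ )
  = atan2(-0.01162, -0.61818) = -178.923° → normalised to [0°, 360°): 181.077°.

181.1°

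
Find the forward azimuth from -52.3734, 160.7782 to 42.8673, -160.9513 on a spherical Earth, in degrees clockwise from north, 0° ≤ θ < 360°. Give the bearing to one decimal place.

Δλ = -160.9513 − 160.7782 = -321.7295°; wrapped into (−180°, 180°]: 38.2705°.
θ = atan2( sin Δλ · cos φ₂ , cos φ₁ · sin φ₂ − sin φ₁ · cos φ₂ · cos Δλ )
  = atan2(0.45396, 0.87107) = 27.526° → normalised to [0°, 360°): 27.526°.

27.5°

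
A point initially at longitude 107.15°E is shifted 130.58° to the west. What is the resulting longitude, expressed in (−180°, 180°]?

Start at +107.15°; shift −130.58° → -23.43°.
-23.43° already lies in (−180°, 180°].

23.43°W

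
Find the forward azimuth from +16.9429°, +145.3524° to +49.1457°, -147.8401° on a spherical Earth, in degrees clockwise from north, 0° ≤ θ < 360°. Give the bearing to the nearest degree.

43°

Δλ = -147.8401 − 145.3524 = -293.1925°; wrapped into (−180°, 180°]: 66.8075°.
θ = atan2( sin Δλ · cos φ₂ , cos φ₁ · sin φ₂ − sin φ₁ · cos φ₂ · cos Δλ )
  = atan2(0.60127, 0.64847) = 42.837° → normalised to [0°, 360°): 42.837°.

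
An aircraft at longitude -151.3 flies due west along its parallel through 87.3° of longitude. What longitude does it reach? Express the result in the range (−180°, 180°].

Start at -151.3°; shift −87.3° → -238.6°.
-238.6° lies outside (−180°, 180°]; add 360° → +121.4°.

+121.4°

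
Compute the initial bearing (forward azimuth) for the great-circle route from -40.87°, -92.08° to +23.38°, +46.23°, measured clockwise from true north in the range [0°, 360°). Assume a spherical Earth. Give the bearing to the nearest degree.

Δλ = 46.23 − -92.08 = 138.31°.
θ = atan2( sin Δλ · cos φ₂ , cos φ₁ · sin φ₂ − sin φ₁ · cos φ₂ · cos Δλ )
  = atan2(0.61049, -0.14844) = 103.666° → normalised to [0°, 360°): 103.666°.

104°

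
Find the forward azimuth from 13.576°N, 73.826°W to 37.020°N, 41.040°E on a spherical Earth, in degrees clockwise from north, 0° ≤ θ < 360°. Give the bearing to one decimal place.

Δλ = 41.040 − -73.826 = 114.866°.
θ = atan2( sin Δλ · cos φ₂ , cos φ₁ · sin φ₂ − sin φ₁ · cos φ₂ · cos Δλ )
  = atan2(0.72441, 0.66408) = 47.488° → normalised to [0°, 360°): 47.488°.

47.5°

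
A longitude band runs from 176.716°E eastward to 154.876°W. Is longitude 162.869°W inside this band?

Yes

Band width going east from +176.716° to -154.876°: ((-154.876 − 176.716) mod 360) = 28.408°.
Offset of -162.869° east of the west edge: ((-162.869 − 176.716) mod 360) = 20.415°.
20.415° ≤ 28.408° ⇒ inside.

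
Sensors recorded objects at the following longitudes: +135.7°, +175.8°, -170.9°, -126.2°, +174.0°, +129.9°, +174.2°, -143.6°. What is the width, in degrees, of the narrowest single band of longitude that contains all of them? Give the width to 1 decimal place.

103.9°

Sort the longitudes: -170.9°, -143.6°, -126.2°, +129.9°, +135.7°, +174.0°, +174.2°, +175.8°.
Eastward gaps between consecutive values (wrapping around): 27.3°, 17.4°, 256.1°, 5.8°, 38.3°, 0.2°, 1.6°, 13.3°.
Largest gap = 256.1° ⇒ minimal covering band is its complement: 360° − 256.1° = 103.9°.
Band runs from +129.9° eastward to -126.2°, crossing the antimeridian.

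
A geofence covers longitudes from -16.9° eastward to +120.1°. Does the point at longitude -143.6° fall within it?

No

Band width going east from -16.9° to +120.1°: ((120.1 − -16.9) mod 360) = 137.0°.
Offset of -143.6° east of the west edge: ((-143.6 − -16.9) mod 360) = 233.3°.
233.3° > 137.0° ⇒ outside.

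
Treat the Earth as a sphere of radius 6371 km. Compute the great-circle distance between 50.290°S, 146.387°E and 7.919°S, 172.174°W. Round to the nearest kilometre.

6063 km

Δλ = -172.174 − 146.387 = -318.561°; wrapped into (−180°, 180°]: 41.439°.
Δφ = -7.919 − -50.290 = 42.371°.
a = sin²(Δφ/2) + cos φ₁ · cos φ₂ · sin²(Δλ/2) = 0.209810.
c = 2·atan2(√a, √(1−a)) = 0.95160 rad → d = 6371·c ≈ 6062.65 km.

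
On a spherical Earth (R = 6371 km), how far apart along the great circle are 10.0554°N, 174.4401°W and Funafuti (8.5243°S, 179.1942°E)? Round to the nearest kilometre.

Δλ = 179.1942 − -174.4401 = 353.6343°; wrapped into (−180°, 180°]: -6.3657°.
Δφ = -8.5243 − 10.0554 = -18.5797°.
a = sin²(Δφ/2) + cos φ₁ · cos φ₂ · sin²(Δλ/2) = 0.029061.
c = 2·atan2(√a, √(1−a)) = 0.34262 rad → d = 6371·c ≈ 2182.83 km.

2183 km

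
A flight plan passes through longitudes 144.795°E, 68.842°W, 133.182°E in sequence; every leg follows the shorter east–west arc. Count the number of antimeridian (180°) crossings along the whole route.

2

Leg 1: +144.795° → -68.842°, shortest Δλ = 146.363° (east) — crosses 180°.
Leg 2: -68.842° → +133.182°, shortest Δλ = -157.976° (west) — crosses 180°.
Total crossings: 2.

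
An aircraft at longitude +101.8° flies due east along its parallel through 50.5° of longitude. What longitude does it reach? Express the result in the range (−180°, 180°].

Start at +101.8°; shift +50.5° → +152.3°.
+152.3° already lies in (−180°, 180°].

+152.3°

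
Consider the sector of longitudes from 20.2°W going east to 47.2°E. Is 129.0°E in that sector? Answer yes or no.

Band width going east from -20.2° to +47.2°: ((47.2 − -20.2) mod 360) = 67.4°.
Offset of +129.0° east of the west edge: ((129.0 − -20.2) mod 360) = 149.2°.
149.2° > 67.4° ⇒ outside.

No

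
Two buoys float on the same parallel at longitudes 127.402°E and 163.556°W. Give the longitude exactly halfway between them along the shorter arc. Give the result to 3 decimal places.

Signed shortest Δλ from +127.402° to -163.556° is +69.042°.
Midpoint longitude = +127.402° + (+69.042°)/2 = +127.402° + 34.521° = +161.923°.
(The naïve average (+127.402 + -163.556)/2 = -18.077° is on the wrong side of the globe.)

161.923°E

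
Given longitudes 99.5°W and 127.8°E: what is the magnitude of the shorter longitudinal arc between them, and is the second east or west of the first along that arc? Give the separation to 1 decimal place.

Raw difference: 127.8 − -99.5 = 227.3°.
Normalise into (−180°, 180°]: 227.3° − 360° = -132.7°.
Negative ⇒ the second point lies to the west; separation 132.7°.

132.7° west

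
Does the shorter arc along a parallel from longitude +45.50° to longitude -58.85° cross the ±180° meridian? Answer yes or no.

No

Signed shortest Δλ = ((-58.85 − 45.50 + 180) mod 360) − 180 = -104.35°.
Going west by 104.35° from +45.50° reaches -58.85° without touching 180°.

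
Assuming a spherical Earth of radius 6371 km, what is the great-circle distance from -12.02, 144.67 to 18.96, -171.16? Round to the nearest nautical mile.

Δλ = -171.16 − 144.67 = -315.83°; wrapped into (−180°, 180°]: 44.17°.
Δφ = 18.96 − -12.02 = 30.98°.
a = sin²(Δφ/2) + cos φ₁ · cos φ₂ · sin²(Δλ/2) = 0.202088.
c = 2·atan2(√a, √(1−a)) = 0.93251 rad → d = 6371·c ≈ 5940.99 km ≈ 3207.88 nmi.

3208 nmi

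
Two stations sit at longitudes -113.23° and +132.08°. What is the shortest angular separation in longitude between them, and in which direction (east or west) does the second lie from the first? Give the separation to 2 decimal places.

114.69° west

Raw difference: 132.08 − -113.23 = 245.31°.
Normalise into (−180°, 180°]: 245.31° − 360° = -114.69°.
Negative ⇒ the second point lies to the west; separation 114.69°.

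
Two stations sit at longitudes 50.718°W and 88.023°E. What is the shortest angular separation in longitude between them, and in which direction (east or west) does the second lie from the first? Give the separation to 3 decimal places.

Raw difference: 88.023 − -50.718 = 138.741°.
Normalise into (−180°, 180°]: 138.741° stays 138.741°.
Positive ⇒ the second point lies to the east; separation 138.741°.

138.741° east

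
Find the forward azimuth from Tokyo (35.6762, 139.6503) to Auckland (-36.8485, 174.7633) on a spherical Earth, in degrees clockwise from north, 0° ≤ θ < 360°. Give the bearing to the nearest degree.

Δλ = 174.7633 − 139.6503 = 35.1130°.
θ = atan2( sin Δλ · cos φ₂ , cos φ₁ · sin φ₂ − sin φ₁ · cos φ₂ · cos Δλ )
  = atan2(0.46028, -0.86892) = 152.089° → normalised to [0°, 360°): 152.089°.

152°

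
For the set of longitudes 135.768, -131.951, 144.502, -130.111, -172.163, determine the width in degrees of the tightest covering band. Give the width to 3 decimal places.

Sort the longitudes: -172.163°, -131.951°, -130.111°, +135.768°, +144.502°.
Eastward gaps between consecutive values (wrapping around): 40.212°, 1.840°, 265.879°, 8.734°, 43.335°.
Largest gap = 265.879° ⇒ minimal covering band is its complement: 360° − 265.879° = 94.121°.
Band runs from +135.768° eastward to -130.111°, crossing the antimeridian.

94.121°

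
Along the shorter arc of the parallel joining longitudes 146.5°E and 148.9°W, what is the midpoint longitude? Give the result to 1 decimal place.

Signed shortest Δλ from +146.5° to -148.9° is +64.6°.
Midpoint longitude = +146.5° + (+64.6°)/2 = +146.5° + 32.3° = +178.8°.
(The naïve average (+146.5 + -148.9)/2 = -1.2° is on the wrong side of the globe.)

178.8°E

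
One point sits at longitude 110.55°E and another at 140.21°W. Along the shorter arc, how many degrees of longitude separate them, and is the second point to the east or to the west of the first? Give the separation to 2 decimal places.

Raw difference: -140.21 − 110.55 = -250.76°.
Normalise into (−180°, 180°]: -250.76° + 360° = 109.24°.
Positive ⇒ the second point lies to the east; separation 109.24°.

109.24° east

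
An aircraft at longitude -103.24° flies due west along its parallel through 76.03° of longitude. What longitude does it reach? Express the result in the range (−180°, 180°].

Start at -103.24°; shift −76.03° → -179.27°.
-179.27° already lies in (−180°, 180°].

-179.27°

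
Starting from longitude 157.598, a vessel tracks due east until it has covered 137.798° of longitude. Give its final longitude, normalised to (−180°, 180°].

-64.604°

Start at +157.598°; shift +137.798° → +295.396°.
+295.396° lies outside (−180°, 180°]; subtract 360° → -64.604°.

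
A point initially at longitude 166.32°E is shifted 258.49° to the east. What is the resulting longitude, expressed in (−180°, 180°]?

64.81°E

Start at +166.32°; shift +258.49° → +424.81°.
+424.81° lies outside (−180°, 180°]; subtract 360° → +64.81°.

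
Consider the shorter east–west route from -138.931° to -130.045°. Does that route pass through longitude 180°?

No

Signed shortest Δλ = ((-130.045 − -138.931 + 180) mod 360) − 180 = 8.886°.
Going east by 8.886° from -138.931° reaches -130.045° without touching 180°.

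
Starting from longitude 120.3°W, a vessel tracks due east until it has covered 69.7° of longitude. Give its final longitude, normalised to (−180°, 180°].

50.6°W

Start at -120.3°; shift +69.7° → -50.6°.
-50.6° already lies in (−180°, 180°].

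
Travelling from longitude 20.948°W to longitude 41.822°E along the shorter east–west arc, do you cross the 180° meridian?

Signed shortest Δλ = ((41.822 − -20.948 + 180) mod 360) − 180 = 62.77°.
Going east by 62.77° from -20.948° reaches +41.822° without touching 180°.

No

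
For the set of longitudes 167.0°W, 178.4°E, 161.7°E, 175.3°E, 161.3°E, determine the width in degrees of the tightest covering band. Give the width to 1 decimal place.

31.7°

Sort the longitudes: -167.0°, +161.3°, +161.7°, +175.3°, +178.4°.
Eastward gaps between consecutive values (wrapping around): 328.3°, 0.4°, 13.6°, 3.1°, 14.6°.
Largest gap = 328.3° ⇒ minimal covering band is its complement: 360° − 328.3° = 31.7°.
Band runs from +161.3° eastward to -167.0°, crossing the antimeridian.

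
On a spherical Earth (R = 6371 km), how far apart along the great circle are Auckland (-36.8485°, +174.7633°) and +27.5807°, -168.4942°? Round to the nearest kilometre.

7375 km

Δλ = -168.4942 − 174.7633 = -343.2575°; wrapped into (−180°, 180°]: 16.7425°.
Δφ = 27.5807 − -36.8485 = 64.4292°.
a = sin²(Δφ/2) + cos φ₁ · cos φ₂ · sin²(Δλ/2) = 0.299221.
c = 2·atan2(√a, √(1−a)) = 1.15758 rad → d = 6371·c ≈ 7374.93 km.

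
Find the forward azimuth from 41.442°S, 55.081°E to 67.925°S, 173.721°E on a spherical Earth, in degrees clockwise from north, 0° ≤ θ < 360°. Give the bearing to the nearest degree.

158°

Δλ = 173.721 − 55.081 = 118.640°.
θ = atan2( sin Δλ · cos φ₂ , cos φ₁ · sin φ₂ − sin φ₁ · cos φ₂ · cos Δλ )
  = atan2(0.32984, -0.81390) = 157.939° → normalised to [0°, 360°): 157.939°.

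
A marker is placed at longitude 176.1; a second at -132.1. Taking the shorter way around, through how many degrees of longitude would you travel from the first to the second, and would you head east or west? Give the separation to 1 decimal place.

Raw difference: -132.1 − 176.1 = -308.2°.
Normalise into (−180°, 180°]: -308.2° + 360° = 51.8°.
Positive ⇒ the second point lies to the east; separation 51.8°.

51.8° east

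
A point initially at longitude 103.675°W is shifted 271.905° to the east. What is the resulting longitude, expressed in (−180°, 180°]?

Start at -103.675°; shift +271.905° → +168.230°.
+168.230° already lies in (−180°, 180°].

168.230°E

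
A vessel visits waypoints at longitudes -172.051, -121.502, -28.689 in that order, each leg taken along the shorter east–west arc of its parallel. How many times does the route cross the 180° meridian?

0

Leg 1: -172.051° → -121.502°, shortest Δλ = 50.549° (east) — does not cross 180°.
Leg 2: -121.502° → -28.689°, shortest Δλ = 92.813° (east) — does not cross 180°.
Total crossings: 0.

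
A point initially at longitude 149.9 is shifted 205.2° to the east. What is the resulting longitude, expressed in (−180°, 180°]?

-4.9°

Start at +149.9°; shift +205.2° → +355.1°.
+355.1° lies outside (−180°, 180°]; subtract 360° → -4.9°.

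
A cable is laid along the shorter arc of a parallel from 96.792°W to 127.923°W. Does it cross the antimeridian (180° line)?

No

Signed shortest Δλ = ((-127.923 − -96.792 + 180) mod 360) − 180 = -31.131°.
Going west by 31.131° from -96.792° reaches -127.923° without touching 180°.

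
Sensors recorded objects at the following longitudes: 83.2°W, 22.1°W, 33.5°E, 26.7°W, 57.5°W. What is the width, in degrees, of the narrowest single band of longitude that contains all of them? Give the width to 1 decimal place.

116.7°

Sort the longitudes: -83.2°, -57.5°, -26.7°, -22.1°, +33.5°.
Eastward gaps between consecutive values (wrapping around): 25.7°, 30.8°, 4.6°, 55.6°, 243.3°.
Largest gap = 243.3° ⇒ minimal covering band is its complement: 360° − 243.3° = 116.7°.
Band runs from -83.2° eastward to +33.5°.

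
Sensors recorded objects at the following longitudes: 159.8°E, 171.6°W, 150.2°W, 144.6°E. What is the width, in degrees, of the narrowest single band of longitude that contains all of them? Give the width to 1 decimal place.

65.2°

Sort the longitudes: -171.6°, -150.2°, +144.6°, +159.8°.
Eastward gaps between consecutive values (wrapping around): 21.4°, 294.8°, 15.2°, 28.6°.
Largest gap = 294.8° ⇒ minimal covering band is its complement: 360° − 294.8° = 65.2°.
Band runs from +144.6° eastward to -150.2°, crossing the antimeridian.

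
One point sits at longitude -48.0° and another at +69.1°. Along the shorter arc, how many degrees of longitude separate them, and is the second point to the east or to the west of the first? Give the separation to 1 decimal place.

Raw difference: 69.1 − -48.0 = 117.1°.
Normalise into (−180°, 180°]: 117.1° stays 117.1°.
Positive ⇒ the second point lies to the east; separation 117.1°.

117.1° east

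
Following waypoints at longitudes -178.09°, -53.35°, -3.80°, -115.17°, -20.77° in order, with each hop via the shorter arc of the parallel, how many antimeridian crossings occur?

Leg 1: -178.09° → -53.35°, shortest Δλ = 124.74° (east) — does not cross 180°.
Leg 2: -53.35° → -3.80°, shortest Δλ = 49.55° (east) — does not cross 180°.
Leg 3: -3.80° → -115.17°, shortest Δλ = -111.37° (west) — does not cross 180°.
Leg 4: -115.17° → -20.77°, shortest Δλ = 94.4° (east) — does not cross 180°.
Total crossings: 0.

0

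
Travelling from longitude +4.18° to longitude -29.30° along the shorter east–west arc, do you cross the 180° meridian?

No

Signed shortest Δλ = ((-29.30 − 4.18 + 180) mod 360) − 180 = -33.48°.
Going west by 33.48° from +4.18° reaches -29.30° without touching 180°.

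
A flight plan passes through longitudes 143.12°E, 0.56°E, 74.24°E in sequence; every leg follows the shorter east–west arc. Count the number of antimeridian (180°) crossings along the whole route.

0

Leg 1: +143.12° → +0.56°, shortest Δλ = -142.56° (west) — does not cross 180°.
Leg 2: +0.56° → +74.24°, shortest Δλ = 73.68° (east) — does not cross 180°.
Total crossings: 0.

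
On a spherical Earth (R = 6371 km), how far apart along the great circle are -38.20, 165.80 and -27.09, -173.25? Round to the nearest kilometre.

2310 km

Δλ = -173.25 − 165.80 = -339.05°; wrapped into (−180°, 180°]: 20.95°.
Δφ = -27.09 − -38.20 = 11.11°.
a = sin²(Δφ/2) + cos φ₁ · cos φ₂ · sin²(Δλ/2) = 0.032496.
c = 2·atan2(√a, √(1−a)) = 0.36252 rad → d = 6371·c ≈ 2309.59 km.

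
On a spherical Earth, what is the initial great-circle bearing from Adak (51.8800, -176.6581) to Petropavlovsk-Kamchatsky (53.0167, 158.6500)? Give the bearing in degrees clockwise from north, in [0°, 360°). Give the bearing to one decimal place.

284.1°

Δλ = 158.6500 − -176.6581 = 335.3081°; wrapped into (−180°, 180°]: -24.6919°.
θ = atan2( sin Δλ · cos φ₂ , cos φ₁ · sin φ₂ − sin φ₁ · cos φ₂ · cos Δλ )
  = atan2(-0.25130, 0.06311) = -75.903° → normalised to [0°, 360°): 284.097°.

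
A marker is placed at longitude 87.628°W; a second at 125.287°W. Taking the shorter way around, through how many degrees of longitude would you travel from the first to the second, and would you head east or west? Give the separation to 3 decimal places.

Raw difference: -125.287 − -87.628 = -37.659°.
Normalise into (−180°, 180°]: -37.659° stays -37.659°.
Negative ⇒ the second point lies to the west; separation 37.659°.

37.659° west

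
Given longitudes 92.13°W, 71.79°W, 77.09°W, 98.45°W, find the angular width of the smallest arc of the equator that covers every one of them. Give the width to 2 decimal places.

26.66°

Sort the longitudes: -98.45°, -92.13°, -77.09°, -71.79°.
Eastward gaps between consecutive values (wrapping around): 6.32°, 15.04°, 5.30°, 333.34°.
Largest gap = 333.34° ⇒ minimal covering band is its complement: 360° − 333.34° = 26.66°.
Band runs from -98.45° eastward to -71.79°.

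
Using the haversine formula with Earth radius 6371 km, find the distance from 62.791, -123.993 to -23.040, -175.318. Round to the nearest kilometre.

10551 km

Δλ = -175.318 − -123.993 = -51.325°.
Δφ = -23.040 − 62.791 = -85.831°.
a = sin²(Δφ/2) + cos φ₁ · cos φ₂ · sin²(Δλ/2) = 0.542565.
c = 2·atan2(√a, √(1−a)) = 1.65603 rad → d = 6371·c ≈ 10550.56 km.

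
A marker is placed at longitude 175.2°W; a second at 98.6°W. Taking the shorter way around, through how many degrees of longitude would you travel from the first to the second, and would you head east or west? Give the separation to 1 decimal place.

Raw difference: -98.6 − -175.2 = 76.6°.
Normalise into (−180°, 180°]: 76.6° stays 76.6°.
Positive ⇒ the second point lies to the east; separation 76.6°.

76.6° east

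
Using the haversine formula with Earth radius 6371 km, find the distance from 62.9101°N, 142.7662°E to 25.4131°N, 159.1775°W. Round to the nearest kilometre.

5910 km

Δλ = -159.1775 − 142.7662 = -301.9437°; wrapped into (−180°, 180°]: 58.0563°.
Δφ = 25.4131 − 62.9101 = -37.4970°.
a = sin²(Δφ/2) + cos φ₁ · cos φ₂ · sin²(Δλ/2) = 0.200156.
c = 2·atan2(√a, √(1−a)) = 0.92769 rad → d = 6371·c ≈ 5910.29 km.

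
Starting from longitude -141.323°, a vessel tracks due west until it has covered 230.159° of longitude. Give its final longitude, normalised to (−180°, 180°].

-11.482°

Start at -141.323°; shift −230.159° → -371.482°.
-371.482° lies outside (−180°, 180°]; add 360° → -11.482°.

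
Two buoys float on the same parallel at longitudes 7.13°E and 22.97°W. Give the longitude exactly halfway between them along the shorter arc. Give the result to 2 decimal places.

Signed shortest Δλ from +7.13° to -22.97° is -30.10°.
Midpoint longitude = +7.13° + (-30.10°)/2 = +7.13° − 15.05° = -7.92°.

7.92°W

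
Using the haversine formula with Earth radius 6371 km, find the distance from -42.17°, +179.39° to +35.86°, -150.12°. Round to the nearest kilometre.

9213 km

Δλ = -150.12 − 179.39 = -329.51°; wrapped into (−180°, 180°]: 30.49°.
Δφ = 35.86 − -42.17 = 78.03°.
a = sin²(Δφ/2) + cos φ₁ · cos φ₂ · sin²(Δλ/2) = 0.437831.
c = 2·atan2(√a, √(1−a)) = 1.44614 rad → d = 6371·c ≈ 9213.33 km.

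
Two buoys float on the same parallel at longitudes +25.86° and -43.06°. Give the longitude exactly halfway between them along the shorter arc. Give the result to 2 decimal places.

-8.60°

Signed shortest Δλ from +25.86° to -43.06° is -68.92°.
Midpoint longitude = +25.86° + (-68.92°)/2 = +25.86° − 34.46° = -8.60°.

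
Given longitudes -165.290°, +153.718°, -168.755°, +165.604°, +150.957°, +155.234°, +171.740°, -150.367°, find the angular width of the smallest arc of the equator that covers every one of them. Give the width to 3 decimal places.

58.676°

Sort the longitudes: -168.755°, -165.290°, -150.367°, +150.957°, +153.718°, +155.234°, +165.604°, +171.740°.
Eastward gaps between consecutive values (wrapping around): 3.465°, 14.923°, 301.324°, 2.761°, 1.516°, 10.370°, 6.136°, 19.505°.
Largest gap = 301.324° ⇒ minimal covering band is its complement: 360° − 301.324° = 58.676°.
Band runs from +150.957° eastward to -150.367°, crossing the antimeridian.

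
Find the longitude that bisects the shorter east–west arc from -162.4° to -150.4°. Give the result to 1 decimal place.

-156.4°

Signed shortest Δλ from -162.4° to -150.4° is +12.0°.
Midpoint longitude = -162.4° + (+12.0°)/2 = -162.4° + 6.0° = -156.4°.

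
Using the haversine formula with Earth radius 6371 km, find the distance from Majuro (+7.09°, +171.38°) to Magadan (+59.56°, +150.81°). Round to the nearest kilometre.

6088 km

Δλ = 150.81 − 171.38 = -20.57°.
Δφ = 59.56 − 7.09 = 52.47°.
a = sin²(Δφ/2) + cos φ₁ · cos φ₂ · sin²(Δλ/2) = 0.211439.
c = 2·atan2(√a, √(1−a)) = 0.95560 rad → d = 6371·c ≈ 6088.10 km.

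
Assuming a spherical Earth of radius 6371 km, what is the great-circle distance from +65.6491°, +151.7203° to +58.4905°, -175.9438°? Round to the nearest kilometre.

1835 km

Δλ = -175.9438 − 151.7203 = -327.6641°; wrapped into (−180°, 180°]: 32.3359°.
Δφ = 58.4905 − 65.6491 = -7.1586°.
a = sin²(Δφ/2) + cos φ₁ · cos φ₂ · sin²(Δλ/2) = 0.020606.
c = 2·atan2(√a, √(1−a)) = 0.28809 rad → d = 6371·c ≈ 1835.45 km.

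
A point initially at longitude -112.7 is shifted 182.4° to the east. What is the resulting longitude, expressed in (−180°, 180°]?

Start at -112.7°; shift +182.4° → +69.7°.
+69.7° already lies in (−180°, 180°].

+69.7°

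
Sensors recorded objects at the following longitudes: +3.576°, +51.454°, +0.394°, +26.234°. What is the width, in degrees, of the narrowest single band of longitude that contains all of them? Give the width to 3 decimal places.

51.060°

Sort the longitudes: +0.394°, +3.576°, +26.234°, +51.454°.
Eastward gaps between consecutive values (wrapping around): 3.182°, 22.658°, 25.220°, 308.940°.
Largest gap = 308.940° ⇒ minimal covering band is its complement: 360° − 308.940° = 51.060°.
Band runs from +0.394° eastward to +51.454°.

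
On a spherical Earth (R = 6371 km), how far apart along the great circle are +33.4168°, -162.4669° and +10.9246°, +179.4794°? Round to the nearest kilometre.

Δλ = 179.4794 − -162.4669 = 341.9463°; wrapped into (−180°, 180°]: -18.0537°.
Δφ = 10.9246 − 33.4168 = -22.4922°.
a = sin²(Δφ/2) + cos φ₁ · cos φ₂ · sin²(Δλ/2) = 0.058209.
c = 2·atan2(√a, √(1−a)) = 0.48734 rad → d = 6371·c ≈ 3104.84 km.

3105 km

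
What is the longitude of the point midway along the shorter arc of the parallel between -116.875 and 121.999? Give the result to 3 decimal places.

Signed shortest Δλ from -116.875° to +121.999° is -121.126°.
Midpoint longitude = -116.875° + (-121.126°)/2 = -116.875° − 60.563° = -177.438°.
(The naïve average (-116.875 + +121.999)/2 = 2.562° is on the wrong side of the globe.)

-177.438°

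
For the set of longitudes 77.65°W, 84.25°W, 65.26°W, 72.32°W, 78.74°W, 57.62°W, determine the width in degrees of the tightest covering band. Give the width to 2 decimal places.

Sort the longitudes: -84.25°, -78.74°, -77.65°, -72.32°, -65.26°, -57.62°.
Eastward gaps between consecutive values (wrapping around): 5.51°, 1.09°, 5.33°, 7.06°, 7.64°, 333.37°.
Largest gap = 333.37° ⇒ minimal covering band is its complement: 360° − 333.37° = 26.63°.
Band runs from -84.25° eastward to -57.62°.

26.63°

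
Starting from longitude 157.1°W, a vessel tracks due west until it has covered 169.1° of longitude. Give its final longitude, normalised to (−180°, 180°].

Start at -157.1°; shift −169.1° → -326.2°.
-326.2° lies outside (−180°, 180°]; add 360° → +33.8°.

33.8°E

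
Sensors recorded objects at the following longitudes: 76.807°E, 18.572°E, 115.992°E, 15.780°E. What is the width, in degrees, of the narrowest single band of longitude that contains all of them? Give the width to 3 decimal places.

Sort the longitudes: +15.780°, +18.572°, +76.807°, +115.992°.
Eastward gaps between consecutive values (wrapping around): 2.792°, 58.235°, 39.185°, 259.788°.
Largest gap = 259.788° ⇒ minimal covering band is its complement: 360° − 259.788° = 100.212°.
Band runs from +15.780° eastward to +115.992°.

100.212°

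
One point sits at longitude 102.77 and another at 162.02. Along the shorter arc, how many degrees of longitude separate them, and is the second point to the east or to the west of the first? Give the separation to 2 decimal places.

Raw difference: 162.02 − 102.77 = 59.25°.
Normalise into (−180°, 180°]: 59.25° stays 59.25°.
Positive ⇒ the second point lies to the east; separation 59.25°.

59.25° east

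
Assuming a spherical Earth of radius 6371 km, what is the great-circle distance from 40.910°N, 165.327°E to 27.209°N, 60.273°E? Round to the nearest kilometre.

9210 km

Δλ = 60.273 − 165.327 = -105.054°.
Δφ = 27.209 − 40.910 = -13.701°.
a = sin²(Δφ/2) + cos φ₁ · cos φ₂ · sin²(Δλ/2) = 0.437567.
c = 2·atan2(√a, √(1−a)) = 1.44560 rad → d = 6371·c ≈ 9209.95 km.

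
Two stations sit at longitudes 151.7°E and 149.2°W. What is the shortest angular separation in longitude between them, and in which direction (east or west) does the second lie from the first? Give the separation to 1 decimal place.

59.1° east

Raw difference: -149.2 − 151.7 = -300.9°.
Normalise into (−180°, 180°]: -300.9° + 360° = 59.1°.
Positive ⇒ the second point lies to the east; separation 59.1°.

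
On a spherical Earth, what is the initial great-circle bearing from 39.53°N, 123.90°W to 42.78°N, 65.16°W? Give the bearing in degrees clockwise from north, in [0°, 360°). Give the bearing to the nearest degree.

66°

Δλ = -65.16 − -123.90 = 58.74°.
θ = atan2( sin Δλ · cos φ₂ , cos φ₁ · sin φ₂ − sin φ₁ · cos φ₂ · cos Δλ )
  = atan2(0.62741, 0.28143) = 65.841° → normalised to [0°, 360°): 65.841°.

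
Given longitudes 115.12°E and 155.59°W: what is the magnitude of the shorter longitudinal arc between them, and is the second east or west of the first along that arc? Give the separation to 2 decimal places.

89.29° east

Raw difference: -155.59 − 115.12 = -270.71°.
Normalise into (−180°, 180°]: -270.71° + 360° = 89.29°.
Positive ⇒ the second point lies to the east; separation 89.29°.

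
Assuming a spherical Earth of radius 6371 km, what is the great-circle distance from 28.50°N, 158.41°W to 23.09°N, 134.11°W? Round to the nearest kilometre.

Δλ = -134.11 − -158.41 = 24.30°.
Δφ = 23.09 − 28.50 = -5.41°.
a = sin²(Δφ/2) + cos φ₁ · cos φ₂ · sin²(Δλ/2) = 0.038039.
c = 2·atan2(√a, √(1−a)) = 0.39259 rad → d = 6371·c ≈ 2501.17 km.

2501 km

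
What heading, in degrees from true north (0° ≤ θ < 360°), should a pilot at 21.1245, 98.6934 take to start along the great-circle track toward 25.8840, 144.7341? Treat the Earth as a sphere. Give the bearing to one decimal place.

Δλ = 144.7341 − 98.6934 = 46.0407°.
θ = atan2( sin Δλ · cos φ₂ , cos φ₁ · sin φ₂ − sin φ₁ · cos φ₂ · cos Δλ )
  = atan2(0.64762, 0.18214) = 74.291° → normalised to [0°, 360°): 74.291°.

74.3°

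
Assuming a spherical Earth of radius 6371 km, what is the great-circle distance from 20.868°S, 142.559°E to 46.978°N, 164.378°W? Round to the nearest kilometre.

9224 km

Δλ = -164.378 − 142.559 = -306.937°; wrapped into (−180°, 180°]: 53.063°.
Δφ = 46.978 − -20.868 = 67.846°.
a = sin²(Δφ/2) + cos φ₁ · cos φ₂ · sin²(Δλ/2) = 0.438658.
c = 2·atan2(√a, √(1−a)) = 1.44780 rad → d = 6371·c ≈ 9223.94 km.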